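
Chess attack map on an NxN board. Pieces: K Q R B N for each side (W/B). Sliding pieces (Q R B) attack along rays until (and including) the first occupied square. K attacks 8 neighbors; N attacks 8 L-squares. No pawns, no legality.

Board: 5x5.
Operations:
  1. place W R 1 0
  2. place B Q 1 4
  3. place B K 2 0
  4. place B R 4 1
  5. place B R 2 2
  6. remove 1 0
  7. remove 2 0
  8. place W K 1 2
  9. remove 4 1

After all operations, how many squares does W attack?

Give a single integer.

Op 1: place WR@(1,0)
Op 2: place BQ@(1,4)
Op 3: place BK@(2,0)
Op 4: place BR@(4,1)
Op 5: place BR@(2,2)
Op 6: remove (1,0)
Op 7: remove (2,0)
Op 8: place WK@(1,2)
Op 9: remove (4,1)
Per-piece attacks for W:
  WK@(1,2): attacks (1,3) (1,1) (2,2) (0,2) (2,3) (2,1) (0,3) (0,1)
Union (8 distinct): (0,1) (0,2) (0,3) (1,1) (1,3) (2,1) (2,2) (2,3)

Answer: 8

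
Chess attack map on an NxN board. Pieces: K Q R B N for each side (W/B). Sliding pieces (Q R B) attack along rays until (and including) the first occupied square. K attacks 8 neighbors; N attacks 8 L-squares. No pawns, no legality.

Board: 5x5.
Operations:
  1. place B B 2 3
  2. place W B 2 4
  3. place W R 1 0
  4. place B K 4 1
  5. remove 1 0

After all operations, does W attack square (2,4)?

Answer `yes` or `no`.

Op 1: place BB@(2,3)
Op 2: place WB@(2,4)
Op 3: place WR@(1,0)
Op 4: place BK@(4,1)
Op 5: remove (1,0)
Per-piece attacks for W:
  WB@(2,4): attacks (3,3) (4,2) (1,3) (0,2)
W attacks (2,4): no

Answer: no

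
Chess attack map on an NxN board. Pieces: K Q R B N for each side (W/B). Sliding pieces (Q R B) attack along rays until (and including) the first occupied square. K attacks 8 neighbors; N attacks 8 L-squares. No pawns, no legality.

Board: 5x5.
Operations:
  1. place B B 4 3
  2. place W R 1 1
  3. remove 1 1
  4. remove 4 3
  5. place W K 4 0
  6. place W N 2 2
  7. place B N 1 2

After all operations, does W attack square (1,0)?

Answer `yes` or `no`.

Op 1: place BB@(4,3)
Op 2: place WR@(1,1)
Op 3: remove (1,1)
Op 4: remove (4,3)
Op 5: place WK@(4,0)
Op 6: place WN@(2,2)
Op 7: place BN@(1,2)
Per-piece attacks for W:
  WN@(2,2): attacks (3,4) (4,3) (1,4) (0,3) (3,0) (4,1) (1,0) (0,1)
  WK@(4,0): attacks (4,1) (3,0) (3,1)
W attacks (1,0): yes

Answer: yes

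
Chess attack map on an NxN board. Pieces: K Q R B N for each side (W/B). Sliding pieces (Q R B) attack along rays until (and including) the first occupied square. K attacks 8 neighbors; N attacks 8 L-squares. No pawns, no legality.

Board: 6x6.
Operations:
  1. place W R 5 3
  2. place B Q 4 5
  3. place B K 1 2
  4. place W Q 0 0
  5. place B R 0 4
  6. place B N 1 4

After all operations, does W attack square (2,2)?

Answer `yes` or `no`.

Answer: yes

Derivation:
Op 1: place WR@(5,3)
Op 2: place BQ@(4,5)
Op 3: place BK@(1,2)
Op 4: place WQ@(0,0)
Op 5: place BR@(0,4)
Op 6: place BN@(1,4)
Per-piece attacks for W:
  WQ@(0,0): attacks (0,1) (0,2) (0,3) (0,4) (1,0) (2,0) (3,0) (4,0) (5,0) (1,1) (2,2) (3,3) (4,4) (5,5) [ray(0,1) blocked at (0,4)]
  WR@(5,3): attacks (5,4) (5,5) (5,2) (5,1) (5,0) (4,3) (3,3) (2,3) (1,3) (0,3)
W attacks (2,2): yes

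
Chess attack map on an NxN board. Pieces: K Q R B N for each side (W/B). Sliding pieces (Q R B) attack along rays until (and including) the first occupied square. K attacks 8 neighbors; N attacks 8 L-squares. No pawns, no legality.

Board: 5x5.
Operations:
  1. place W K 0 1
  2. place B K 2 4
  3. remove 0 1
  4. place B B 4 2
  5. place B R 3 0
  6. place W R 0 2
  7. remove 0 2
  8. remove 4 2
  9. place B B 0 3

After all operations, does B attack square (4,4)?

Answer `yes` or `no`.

Op 1: place WK@(0,1)
Op 2: place BK@(2,4)
Op 3: remove (0,1)
Op 4: place BB@(4,2)
Op 5: place BR@(3,0)
Op 6: place WR@(0,2)
Op 7: remove (0,2)
Op 8: remove (4,2)
Op 9: place BB@(0,3)
Per-piece attacks for B:
  BB@(0,3): attacks (1,4) (1,2) (2,1) (3,0) [ray(1,-1) blocked at (3,0)]
  BK@(2,4): attacks (2,3) (3,4) (1,4) (3,3) (1,3)
  BR@(3,0): attacks (3,1) (3,2) (3,3) (3,4) (4,0) (2,0) (1,0) (0,0)
B attacks (4,4): no

Answer: no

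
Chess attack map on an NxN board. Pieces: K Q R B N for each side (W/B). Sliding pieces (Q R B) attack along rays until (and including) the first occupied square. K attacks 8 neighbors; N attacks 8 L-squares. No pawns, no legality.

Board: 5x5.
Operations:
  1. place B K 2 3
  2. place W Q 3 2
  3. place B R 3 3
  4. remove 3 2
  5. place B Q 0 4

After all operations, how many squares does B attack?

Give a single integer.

Op 1: place BK@(2,3)
Op 2: place WQ@(3,2)
Op 3: place BR@(3,3)
Op 4: remove (3,2)
Op 5: place BQ@(0,4)
Per-piece attacks for B:
  BQ@(0,4): attacks (0,3) (0,2) (0,1) (0,0) (1,4) (2,4) (3,4) (4,4) (1,3) (2,2) (3,1) (4,0)
  BK@(2,3): attacks (2,4) (2,2) (3,3) (1,3) (3,4) (3,2) (1,4) (1,2)
  BR@(3,3): attacks (3,4) (3,2) (3,1) (3,0) (4,3) (2,3) [ray(-1,0) blocked at (2,3)]
Union (18 distinct): (0,0) (0,1) (0,2) (0,3) (1,2) (1,3) (1,4) (2,2) (2,3) (2,4) (3,0) (3,1) (3,2) (3,3) (3,4) (4,0) (4,3) (4,4)

Answer: 18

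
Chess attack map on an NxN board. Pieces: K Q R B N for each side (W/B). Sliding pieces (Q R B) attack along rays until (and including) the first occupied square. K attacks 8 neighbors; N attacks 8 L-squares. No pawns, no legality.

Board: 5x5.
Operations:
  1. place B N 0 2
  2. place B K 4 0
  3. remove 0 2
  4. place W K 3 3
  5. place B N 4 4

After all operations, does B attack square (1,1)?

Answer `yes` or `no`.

Answer: no

Derivation:
Op 1: place BN@(0,2)
Op 2: place BK@(4,0)
Op 3: remove (0,2)
Op 4: place WK@(3,3)
Op 5: place BN@(4,4)
Per-piece attacks for B:
  BK@(4,0): attacks (4,1) (3,0) (3,1)
  BN@(4,4): attacks (3,2) (2,3)
B attacks (1,1): no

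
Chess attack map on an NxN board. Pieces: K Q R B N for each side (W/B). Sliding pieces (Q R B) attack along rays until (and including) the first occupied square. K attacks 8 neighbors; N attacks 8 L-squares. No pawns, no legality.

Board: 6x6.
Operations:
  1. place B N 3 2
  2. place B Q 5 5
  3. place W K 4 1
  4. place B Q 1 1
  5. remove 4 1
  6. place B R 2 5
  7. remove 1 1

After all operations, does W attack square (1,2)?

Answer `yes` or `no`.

Answer: no

Derivation:
Op 1: place BN@(3,2)
Op 2: place BQ@(5,5)
Op 3: place WK@(4,1)
Op 4: place BQ@(1,1)
Op 5: remove (4,1)
Op 6: place BR@(2,5)
Op 7: remove (1,1)
Per-piece attacks for W:
W attacks (1,2): no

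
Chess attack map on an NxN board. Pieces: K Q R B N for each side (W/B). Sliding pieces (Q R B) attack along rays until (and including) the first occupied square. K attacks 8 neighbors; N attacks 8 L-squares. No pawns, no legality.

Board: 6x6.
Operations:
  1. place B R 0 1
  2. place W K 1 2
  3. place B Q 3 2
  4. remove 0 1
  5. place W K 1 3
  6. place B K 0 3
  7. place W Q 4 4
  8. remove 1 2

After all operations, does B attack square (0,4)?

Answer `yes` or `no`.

Op 1: place BR@(0,1)
Op 2: place WK@(1,2)
Op 3: place BQ@(3,2)
Op 4: remove (0,1)
Op 5: place WK@(1,3)
Op 6: place BK@(0,3)
Op 7: place WQ@(4,4)
Op 8: remove (1,2)
Per-piece attacks for B:
  BK@(0,3): attacks (0,4) (0,2) (1,3) (1,4) (1,2)
  BQ@(3,2): attacks (3,3) (3,4) (3,5) (3,1) (3,0) (4,2) (5,2) (2,2) (1,2) (0,2) (4,3) (5,4) (4,1) (5,0) (2,3) (1,4) (0,5) (2,1) (1,0)
B attacks (0,4): yes

Answer: yes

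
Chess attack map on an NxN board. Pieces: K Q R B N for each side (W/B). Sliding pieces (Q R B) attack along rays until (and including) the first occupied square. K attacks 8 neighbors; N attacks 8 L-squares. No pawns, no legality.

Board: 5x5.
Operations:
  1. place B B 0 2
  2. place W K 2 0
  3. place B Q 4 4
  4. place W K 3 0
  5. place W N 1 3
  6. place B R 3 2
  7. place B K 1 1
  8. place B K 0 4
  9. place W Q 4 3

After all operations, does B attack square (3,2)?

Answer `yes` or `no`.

Answer: no

Derivation:
Op 1: place BB@(0,2)
Op 2: place WK@(2,0)
Op 3: place BQ@(4,4)
Op 4: place WK@(3,0)
Op 5: place WN@(1,3)
Op 6: place BR@(3,2)
Op 7: place BK@(1,1)
Op 8: place BK@(0,4)
Op 9: place WQ@(4,3)
Per-piece attacks for B:
  BB@(0,2): attacks (1,3) (1,1) [ray(1,1) blocked at (1,3); ray(1,-1) blocked at (1,1)]
  BK@(0,4): attacks (0,3) (1,4) (1,3)
  BK@(1,1): attacks (1,2) (1,0) (2,1) (0,1) (2,2) (2,0) (0,2) (0,0)
  BR@(3,2): attacks (3,3) (3,4) (3,1) (3,0) (4,2) (2,2) (1,2) (0,2) [ray(0,-1) blocked at (3,0); ray(-1,0) blocked at (0,2)]
  BQ@(4,4): attacks (4,3) (3,4) (2,4) (1,4) (0,4) (3,3) (2,2) (1,1) [ray(0,-1) blocked at (4,3); ray(-1,0) blocked at (0,4); ray(-1,-1) blocked at (1,1)]
B attacks (3,2): no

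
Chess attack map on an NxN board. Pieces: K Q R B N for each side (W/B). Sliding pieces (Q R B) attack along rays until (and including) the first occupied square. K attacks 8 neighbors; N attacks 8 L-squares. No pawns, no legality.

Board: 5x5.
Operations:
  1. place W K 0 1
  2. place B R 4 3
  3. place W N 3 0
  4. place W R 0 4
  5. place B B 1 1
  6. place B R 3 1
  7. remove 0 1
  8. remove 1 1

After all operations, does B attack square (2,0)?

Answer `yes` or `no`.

Answer: no

Derivation:
Op 1: place WK@(0,1)
Op 2: place BR@(4,3)
Op 3: place WN@(3,0)
Op 4: place WR@(0,4)
Op 5: place BB@(1,1)
Op 6: place BR@(3,1)
Op 7: remove (0,1)
Op 8: remove (1,1)
Per-piece attacks for B:
  BR@(3,1): attacks (3,2) (3,3) (3,4) (3,0) (4,1) (2,1) (1,1) (0,1) [ray(0,-1) blocked at (3,0)]
  BR@(4,3): attacks (4,4) (4,2) (4,1) (4,0) (3,3) (2,3) (1,3) (0,3)
B attacks (2,0): no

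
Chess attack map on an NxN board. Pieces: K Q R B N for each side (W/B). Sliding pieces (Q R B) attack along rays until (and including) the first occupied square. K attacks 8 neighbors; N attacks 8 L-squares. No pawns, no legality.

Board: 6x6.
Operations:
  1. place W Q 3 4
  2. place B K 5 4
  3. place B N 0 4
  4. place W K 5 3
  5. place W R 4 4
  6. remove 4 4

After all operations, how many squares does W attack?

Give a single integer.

Answer: 18

Derivation:
Op 1: place WQ@(3,4)
Op 2: place BK@(5,4)
Op 3: place BN@(0,4)
Op 4: place WK@(5,3)
Op 5: place WR@(4,4)
Op 6: remove (4,4)
Per-piece attacks for W:
  WQ@(3,4): attacks (3,5) (3,3) (3,2) (3,1) (3,0) (4,4) (5,4) (2,4) (1,4) (0,4) (4,5) (4,3) (5,2) (2,5) (2,3) (1,2) (0,1) [ray(1,0) blocked at (5,4); ray(-1,0) blocked at (0,4)]
  WK@(5,3): attacks (5,4) (5,2) (4,3) (4,4) (4,2)
Union (18 distinct): (0,1) (0,4) (1,2) (1,4) (2,3) (2,4) (2,5) (3,0) (3,1) (3,2) (3,3) (3,5) (4,2) (4,3) (4,4) (4,5) (5,2) (5,4)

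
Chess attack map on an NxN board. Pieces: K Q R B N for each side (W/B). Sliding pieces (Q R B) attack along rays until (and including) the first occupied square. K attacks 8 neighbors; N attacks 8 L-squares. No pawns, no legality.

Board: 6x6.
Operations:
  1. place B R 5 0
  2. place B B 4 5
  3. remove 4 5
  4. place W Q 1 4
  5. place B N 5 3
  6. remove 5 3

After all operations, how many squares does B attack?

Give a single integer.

Answer: 10

Derivation:
Op 1: place BR@(5,0)
Op 2: place BB@(4,5)
Op 3: remove (4,5)
Op 4: place WQ@(1,4)
Op 5: place BN@(5,3)
Op 6: remove (5,3)
Per-piece attacks for B:
  BR@(5,0): attacks (5,1) (5,2) (5,3) (5,4) (5,5) (4,0) (3,0) (2,0) (1,0) (0,0)
Union (10 distinct): (0,0) (1,0) (2,0) (3,0) (4,0) (5,1) (5,2) (5,3) (5,4) (5,5)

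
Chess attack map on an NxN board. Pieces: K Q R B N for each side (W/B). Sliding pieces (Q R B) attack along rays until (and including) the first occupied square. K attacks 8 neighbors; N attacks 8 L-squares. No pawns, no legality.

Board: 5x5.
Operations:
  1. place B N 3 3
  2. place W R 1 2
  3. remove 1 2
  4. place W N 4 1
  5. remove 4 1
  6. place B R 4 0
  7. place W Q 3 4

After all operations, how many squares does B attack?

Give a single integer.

Answer: 11

Derivation:
Op 1: place BN@(3,3)
Op 2: place WR@(1,2)
Op 3: remove (1,2)
Op 4: place WN@(4,1)
Op 5: remove (4,1)
Op 6: place BR@(4,0)
Op 7: place WQ@(3,4)
Per-piece attacks for B:
  BN@(3,3): attacks (1,4) (4,1) (2,1) (1,2)
  BR@(4,0): attacks (4,1) (4,2) (4,3) (4,4) (3,0) (2,0) (1,0) (0,0)
Union (11 distinct): (0,0) (1,0) (1,2) (1,4) (2,0) (2,1) (3,0) (4,1) (4,2) (4,3) (4,4)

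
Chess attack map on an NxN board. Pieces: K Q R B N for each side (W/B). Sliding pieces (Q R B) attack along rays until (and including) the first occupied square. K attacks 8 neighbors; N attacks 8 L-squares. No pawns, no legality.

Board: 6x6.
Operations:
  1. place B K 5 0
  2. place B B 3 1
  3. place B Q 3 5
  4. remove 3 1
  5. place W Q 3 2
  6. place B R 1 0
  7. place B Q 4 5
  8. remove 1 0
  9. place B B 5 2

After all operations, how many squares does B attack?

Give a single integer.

Answer: 24

Derivation:
Op 1: place BK@(5,0)
Op 2: place BB@(3,1)
Op 3: place BQ@(3,5)
Op 4: remove (3,1)
Op 5: place WQ@(3,2)
Op 6: place BR@(1,0)
Op 7: place BQ@(4,5)
Op 8: remove (1,0)
Op 9: place BB@(5,2)
Per-piece attacks for B:
  BQ@(3,5): attacks (3,4) (3,3) (3,2) (4,5) (2,5) (1,5) (0,5) (4,4) (5,3) (2,4) (1,3) (0,2) [ray(0,-1) blocked at (3,2); ray(1,0) blocked at (4,5)]
  BQ@(4,5): attacks (4,4) (4,3) (4,2) (4,1) (4,0) (5,5) (3,5) (5,4) (3,4) (2,3) (1,2) (0,1) [ray(-1,0) blocked at (3,5)]
  BK@(5,0): attacks (5,1) (4,0) (4,1)
  BB@(5,2): attacks (4,3) (3,4) (2,5) (4,1) (3,0)
Union (24 distinct): (0,1) (0,2) (0,5) (1,2) (1,3) (1,5) (2,3) (2,4) (2,5) (3,0) (3,2) (3,3) (3,4) (3,5) (4,0) (4,1) (4,2) (4,3) (4,4) (4,5) (5,1) (5,3) (5,4) (5,5)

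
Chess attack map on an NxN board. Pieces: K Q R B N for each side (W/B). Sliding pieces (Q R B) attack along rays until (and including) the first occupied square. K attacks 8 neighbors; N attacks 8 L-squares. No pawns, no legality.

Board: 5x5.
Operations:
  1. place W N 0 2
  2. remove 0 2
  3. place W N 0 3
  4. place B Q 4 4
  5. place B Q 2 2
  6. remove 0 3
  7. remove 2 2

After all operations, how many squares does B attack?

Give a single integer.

Op 1: place WN@(0,2)
Op 2: remove (0,2)
Op 3: place WN@(0,3)
Op 4: place BQ@(4,4)
Op 5: place BQ@(2,2)
Op 6: remove (0,3)
Op 7: remove (2,2)
Per-piece attacks for B:
  BQ@(4,4): attacks (4,3) (4,2) (4,1) (4,0) (3,4) (2,4) (1,4) (0,4) (3,3) (2,2) (1,1) (0,0)
Union (12 distinct): (0,0) (0,4) (1,1) (1,4) (2,2) (2,4) (3,3) (3,4) (4,0) (4,1) (4,2) (4,3)

Answer: 12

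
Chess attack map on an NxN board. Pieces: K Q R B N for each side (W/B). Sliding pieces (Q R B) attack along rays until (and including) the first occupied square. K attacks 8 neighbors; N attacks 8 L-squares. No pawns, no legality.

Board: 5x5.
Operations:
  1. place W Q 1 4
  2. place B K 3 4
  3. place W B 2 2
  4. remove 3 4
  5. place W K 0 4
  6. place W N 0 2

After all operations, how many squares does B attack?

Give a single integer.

Op 1: place WQ@(1,4)
Op 2: place BK@(3,4)
Op 3: place WB@(2,2)
Op 4: remove (3,4)
Op 5: place WK@(0,4)
Op 6: place WN@(0,2)
Per-piece attacks for B:
Union (0 distinct): (none)

Answer: 0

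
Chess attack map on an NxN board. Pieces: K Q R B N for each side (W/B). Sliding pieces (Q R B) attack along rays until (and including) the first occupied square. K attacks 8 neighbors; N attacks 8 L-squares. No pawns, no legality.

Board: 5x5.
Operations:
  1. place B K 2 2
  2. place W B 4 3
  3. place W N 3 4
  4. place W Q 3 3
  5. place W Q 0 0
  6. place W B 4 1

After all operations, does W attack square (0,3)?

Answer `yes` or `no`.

Answer: yes

Derivation:
Op 1: place BK@(2,2)
Op 2: place WB@(4,3)
Op 3: place WN@(3,4)
Op 4: place WQ@(3,3)
Op 5: place WQ@(0,0)
Op 6: place WB@(4,1)
Per-piece attacks for W:
  WQ@(0,0): attacks (0,1) (0,2) (0,3) (0,4) (1,0) (2,0) (3,0) (4,0) (1,1) (2,2) [ray(1,1) blocked at (2,2)]
  WQ@(3,3): attacks (3,4) (3,2) (3,1) (3,0) (4,3) (2,3) (1,3) (0,3) (4,4) (4,2) (2,4) (2,2) [ray(0,1) blocked at (3,4); ray(1,0) blocked at (4,3); ray(-1,-1) blocked at (2,2)]
  WN@(3,4): attacks (4,2) (2,2) (1,3)
  WB@(4,1): attacks (3,2) (2,3) (1,4) (3,0)
  WB@(4,3): attacks (3,4) (3,2) (2,1) (1,0) [ray(-1,1) blocked at (3,4)]
W attacks (0,3): yes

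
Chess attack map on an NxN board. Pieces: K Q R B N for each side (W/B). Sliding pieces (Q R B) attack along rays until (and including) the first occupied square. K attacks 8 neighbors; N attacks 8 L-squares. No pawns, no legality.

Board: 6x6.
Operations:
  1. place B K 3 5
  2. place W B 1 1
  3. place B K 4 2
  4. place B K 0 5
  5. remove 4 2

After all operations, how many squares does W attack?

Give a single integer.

Answer: 7

Derivation:
Op 1: place BK@(3,5)
Op 2: place WB@(1,1)
Op 3: place BK@(4,2)
Op 4: place BK@(0,5)
Op 5: remove (4,2)
Per-piece attacks for W:
  WB@(1,1): attacks (2,2) (3,3) (4,4) (5,5) (2,0) (0,2) (0,0)
Union (7 distinct): (0,0) (0,2) (2,0) (2,2) (3,3) (4,4) (5,5)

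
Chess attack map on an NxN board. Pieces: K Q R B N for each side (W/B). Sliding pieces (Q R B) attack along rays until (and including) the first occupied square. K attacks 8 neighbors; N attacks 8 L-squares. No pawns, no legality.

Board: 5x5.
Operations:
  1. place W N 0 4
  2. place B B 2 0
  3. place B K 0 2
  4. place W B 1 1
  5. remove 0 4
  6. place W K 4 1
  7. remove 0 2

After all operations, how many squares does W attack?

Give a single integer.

Op 1: place WN@(0,4)
Op 2: place BB@(2,0)
Op 3: place BK@(0,2)
Op 4: place WB@(1,1)
Op 5: remove (0,4)
Op 6: place WK@(4,1)
Op 7: remove (0,2)
Per-piece attacks for W:
  WB@(1,1): attacks (2,2) (3,3) (4,4) (2,0) (0,2) (0,0) [ray(1,-1) blocked at (2,0)]
  WK@(4,1): attacks (4,2) (4,0) (3,1) (3,2) (3,0)
Union (11 distinct): (0,0) (0,2) (2,0) (2,2) (3,0) (3,1) (3,2) (3,3) (4,0) (4,2) (4,4)

Answer: 11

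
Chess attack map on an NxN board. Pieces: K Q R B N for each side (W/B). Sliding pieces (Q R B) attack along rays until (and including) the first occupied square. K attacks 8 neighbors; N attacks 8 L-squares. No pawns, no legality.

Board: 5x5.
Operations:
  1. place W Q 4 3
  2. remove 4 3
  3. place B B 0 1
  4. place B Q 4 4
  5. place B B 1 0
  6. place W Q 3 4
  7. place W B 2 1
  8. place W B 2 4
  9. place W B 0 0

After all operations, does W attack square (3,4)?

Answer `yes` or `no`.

Op 1: place WQ@(4,3)
Op 2: remove (4,3)
Op 3: place BB@(0,1)
Op 4: place BQ@(4,4)
Op 5: place BB@(1,0)
Op 6: place WQ@(3,4)
Op 7: place WB@(2,1)
Op 8: place WB@(2,4)
Op 9: place WB@(0,0)
Per-piece attacks for W:
  WB@(0,0): attacks (1,1) (2,2) (3,3) (4,4) [ray(1,1) blocked at (4,4)]
  WB@(2,1): attacks (3,2) (4,3) (3,0) (1,2) (0,3) (1,0) [ray(-1,-1) blocked at (1,0)]
  WB@(2,4): attacks (3,3) (4,2) (1,3) (0,2)
  WQ@(3,4): attacks (3,3) (3,2) (3,1) (3,0) (4,4) (2,4) (4,3) (2,3) (1,2) (0,1) [ray(1,0) blocked at (4,4); ray(-1,0) blocked at (2,4); ray(-1,-1) blocked at (0,1)]
W attacks (3,4): no

Answer: no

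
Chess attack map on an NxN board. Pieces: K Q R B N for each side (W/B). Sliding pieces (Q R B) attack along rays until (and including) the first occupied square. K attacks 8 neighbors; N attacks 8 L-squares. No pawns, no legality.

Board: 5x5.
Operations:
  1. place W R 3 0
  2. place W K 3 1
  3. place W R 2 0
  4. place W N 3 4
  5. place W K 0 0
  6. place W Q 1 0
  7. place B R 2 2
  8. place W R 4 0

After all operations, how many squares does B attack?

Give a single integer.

Answer: 8

Derivation:
Op 1: place WR@(3,0)
Op 2: place WK@(3,1)
Op 3: place WR@(2,0)
Op 4: place WN@(3,4)
Op 5: place WK@(0,0)
Op 6: place WQ@(1,0)
Op 7: place BR@(2,2)
Op 8: place WR@(4,0)
Per-piece attacks for B:
  BR@(2,2): attacks (2,3) (2,4) (2,1) (2,0) (3,2) (4,2) (1,2) (0,2) [ray(0,-1) blocked at (2,0)]
Union (8 distinct): (0,2) (1,2) (2,0) (2,1) (2,3) (2,4) (3,2) (4,2)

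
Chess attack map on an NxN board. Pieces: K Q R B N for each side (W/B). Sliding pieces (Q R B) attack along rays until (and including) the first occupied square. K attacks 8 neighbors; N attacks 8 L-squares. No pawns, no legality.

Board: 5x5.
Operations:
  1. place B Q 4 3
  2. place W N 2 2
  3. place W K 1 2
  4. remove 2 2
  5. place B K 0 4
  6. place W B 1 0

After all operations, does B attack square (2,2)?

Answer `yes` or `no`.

Answer: no

Derivation:
Op 1: place BQ@(4,3)
Op 2: place WN@(2,2)
Op 3: place WK@(1,2)
Op 4: remove (2,2)
Op 5: place BK@(0,4)
Op 6: place WB@(1,0)
Per-piece attacks for B:
  BK@(0,4): attacks (0,3) (1,4) (1,3)
  BQ@(4,3): attacks (4,4) (4,2) (4,1) (4,0) (3,3) (2,3) (1,3) (0,3) (3,4) (3,2) (2,1) (1,0) [ray(-1,-1) blocked at (1,0)]
B attacks (2,2): no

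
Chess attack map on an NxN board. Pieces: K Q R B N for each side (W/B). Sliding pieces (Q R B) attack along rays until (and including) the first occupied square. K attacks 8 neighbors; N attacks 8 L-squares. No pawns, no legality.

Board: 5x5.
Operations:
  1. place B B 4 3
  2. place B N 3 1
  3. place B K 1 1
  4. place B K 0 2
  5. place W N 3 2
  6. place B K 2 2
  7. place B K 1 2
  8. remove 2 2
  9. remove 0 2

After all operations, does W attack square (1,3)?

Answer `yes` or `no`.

Answer: yes

Derivation:
Op 1: place BB@(4,3)
Op 2: place BN@(3,1)
Op 3: place BK@(1,1)
Op 4: place BK@(0,2)
Op 5: place WN@(3,2)
Op 6: place BK@(2,2)
Op 7: place BK@(1,2)
Op 8: remove (2,2)
Op 9: remove (0,2)
Per-piece attacks for W:
  WN@(3,2): attacks (4,4) (2,4) (1,3) (4,0) (2,0) (1,1)
W attacks (1,3): yes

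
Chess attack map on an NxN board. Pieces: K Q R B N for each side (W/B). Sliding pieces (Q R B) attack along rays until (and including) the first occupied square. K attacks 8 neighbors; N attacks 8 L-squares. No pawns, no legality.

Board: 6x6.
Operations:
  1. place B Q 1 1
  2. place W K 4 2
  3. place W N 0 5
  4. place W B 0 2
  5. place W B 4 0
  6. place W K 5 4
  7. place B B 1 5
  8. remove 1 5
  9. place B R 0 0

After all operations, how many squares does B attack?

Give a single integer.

Answer: 19

Derivation:
Op 1: place BQ@(1,1)
Op 2: place WK@(4,2)
Op 3: place WN@(0,5)
Op 4: place WB@(0,2)
Op 5: place WB@(4,0)
Op 6: place WK@(5,4)
Op 7: place BB@(1,5)
Op 8: remove (1,5)
Op 9: place BR@(0,0)
Per-piece attacks for B:
  BR@(0,0): attacks (0,1) (0,2) (1,0) (2,0) (3,0) (4,0) [ray(0,1) blocked at (0,2); ray(1,0) blocked at (4,0)]
  BQ@(1,1): attacks (1,2) (1,3) (1,4) (1,5) (1,0) (2,1) (3,1) (4,1) (5,1) (0,1) (2,2) (3,3) (4,4) (5,5) (2,0) (0,2) (0,0) [ray(-1,1) blocked at (0,2); ray(-1,-1) blocked at (0,0)]
Union (19 distinct): (0,0) (0,1) (0,2) (1,0) (1,2) (1,3) (1,4) (1,5) (2,0) (2,1) (2,2) (3,0) (3,1) (3,3) (4,0) (4,1) (4,4) (5,1) (5,5)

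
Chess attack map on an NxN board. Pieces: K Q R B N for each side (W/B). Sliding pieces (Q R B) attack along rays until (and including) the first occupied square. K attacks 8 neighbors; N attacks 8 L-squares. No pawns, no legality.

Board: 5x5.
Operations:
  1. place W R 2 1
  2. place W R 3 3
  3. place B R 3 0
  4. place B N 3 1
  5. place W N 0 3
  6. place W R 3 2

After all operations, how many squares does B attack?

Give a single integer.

Op 1: place WR@(2,1)
Op 2: place WR@(3,3)
Op 3: place BR@(3,0)
Op 4: place BN@(3,1)
Op 5: place WN@(0,3)
Op 6: place WR@(3,2)
Per-piece attacks for B:
  BR@(3,0): attacks (3,1) (4,0) (2,0) (1,0) (0,0) [ray(0,1) blocked at (3,1)]
  BN@(3,1): attacks (4,3) (2,3) (1,2) (1,0)
Union (8 distinct): (0,0) (1,0) (1,2) (2,0) (2,3) (3,1) (4,0) (4,3)

Answer: 8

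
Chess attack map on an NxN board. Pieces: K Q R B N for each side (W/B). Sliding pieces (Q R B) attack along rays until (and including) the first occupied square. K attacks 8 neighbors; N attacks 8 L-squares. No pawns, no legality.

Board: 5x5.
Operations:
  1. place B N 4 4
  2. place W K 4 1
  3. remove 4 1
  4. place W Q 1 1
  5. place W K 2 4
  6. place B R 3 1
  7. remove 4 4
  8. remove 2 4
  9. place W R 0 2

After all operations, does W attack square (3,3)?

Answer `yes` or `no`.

Op 1: place BN@(4,4)
Op 2: place WK@(4,1)
Op 3: remove (4,1)
Op 4: place WQ@(1,1)
Op 5: place WK@(2,4)
Op 6: place BR@(3,1)
Op 7: remove (4,4)
Op 8: remove (2,4)
Op 9: place WR@(0,2)
Per-piece attacks for W:
  WR@(0,2): attacks (0,3) (0,4) (0,1) (0,0) (1,2) (2,2) (3,2) (4,2)
  WQ@(1,1): attacks (1,2) (1,3) (1,4) (1,0) (2,1) (3,1) (0,1) (2,2) (3,3) (4,4) (2,0) (0,2) (0,0) [ray(1,0) blocked at (3,1); ray(-1,1) blocked at (0,2)]
W attacks (3,3): yes

Answer: yes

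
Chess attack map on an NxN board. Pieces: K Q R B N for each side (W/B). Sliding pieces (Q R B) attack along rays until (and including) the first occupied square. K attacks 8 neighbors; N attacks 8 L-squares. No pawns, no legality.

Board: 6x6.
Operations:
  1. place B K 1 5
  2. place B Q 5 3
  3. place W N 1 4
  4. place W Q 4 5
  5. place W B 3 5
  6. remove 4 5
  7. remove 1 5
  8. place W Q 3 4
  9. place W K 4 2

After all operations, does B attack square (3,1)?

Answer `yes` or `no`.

Op 1: place BK@(1,5)
Op 2: place BQ@(5,3)
Op 3: place WN@(1,4)
Op 4: place WQ@(4,5)
Op 5: place WB@(3,5)
Op 6: remove (4,5)
Op 7: remove (1,5)
Op 8: place WQ@(3,4)
Op 9: place WK@(4,2)
Per-piece attacks for B:
  BQ@(5,3): attacks (5,4) (5,5) (5,2) (5,1) (5,0) (4,3) (3,3) (2,3) (1,3) (0,3) (4,4) (3,5) (4,2) [ray(-1,1) blocked at (3,5); ray(-1,-1) blocked at (4,2)]
B attacks (3,1): no

Answer: no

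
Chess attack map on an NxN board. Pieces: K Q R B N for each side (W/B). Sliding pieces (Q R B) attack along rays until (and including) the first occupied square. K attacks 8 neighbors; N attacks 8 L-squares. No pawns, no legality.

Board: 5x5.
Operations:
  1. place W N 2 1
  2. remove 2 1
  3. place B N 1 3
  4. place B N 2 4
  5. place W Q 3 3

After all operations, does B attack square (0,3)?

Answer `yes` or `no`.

Answer: yes

Derivation:
Op 1: place WN@(2,1)
Op 2: remove (2,1)
Op 3: place BN@(1,3)
Op 4: place BN@(2,4)
Op 5: place WQ@(3,3)
Per-piece attacks for B:
  BN@(1,3): attacks (3,4) (2,1) (3,2) (0,1)
  BN@(2,4): attacks (3,2) (4,3) (1,2) (0,3)
B attacks (0,3): yes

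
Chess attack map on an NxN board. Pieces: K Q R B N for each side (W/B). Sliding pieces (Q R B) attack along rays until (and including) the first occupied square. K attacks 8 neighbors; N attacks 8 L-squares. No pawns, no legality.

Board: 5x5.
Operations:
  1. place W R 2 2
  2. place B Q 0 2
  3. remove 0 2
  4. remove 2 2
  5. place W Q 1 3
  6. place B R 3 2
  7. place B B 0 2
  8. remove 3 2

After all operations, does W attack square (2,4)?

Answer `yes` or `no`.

Op 1: place WR@(2,2)
Op 2: place BQ@(0,2)
Op 3: remove (0,2)
Op 4: remove (2,2)
Op 5: place WQ@(1,3)
Op 6: place BR@(3,2)
Op 7: place BB@(0,2)
Op 8: remove (3,2)
Per-piece attacks for W:
  WQ@(1,3): attacks (1,4) (1,2) (1,1) (1,0) (2,3) (3,3) (4,3) (0,3) (2,4) (2,2) (3,1) (4,0) (0,4) (0,2) [ray(-1,-1) blocked at (0,2)]
W attacks (2,4): yes

Answer: yes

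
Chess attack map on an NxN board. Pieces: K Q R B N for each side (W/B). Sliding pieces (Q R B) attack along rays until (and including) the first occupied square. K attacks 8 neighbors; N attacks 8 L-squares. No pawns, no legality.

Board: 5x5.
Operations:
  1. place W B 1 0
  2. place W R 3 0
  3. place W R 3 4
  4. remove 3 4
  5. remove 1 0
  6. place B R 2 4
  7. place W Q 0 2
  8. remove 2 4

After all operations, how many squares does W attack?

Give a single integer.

Answer: 17

Derivation:
Op 1: place WB@(1,0)
Op 2: place WR@(3,0)
Op 3: place WR@(3,4)
Op 4: remove (3,4)
Op 5: remove (1,0)
Op 6: place BR@(2,4)
Op 7: place WQ@(0,2)
Op 8: remove (2,4)
Per-piece attacks for W:
  WQ@(0,2): attacks (0,3) (0,4) (0,1) (0,0) (1,2) (2,2) (3,2) (4,2) (1,3) (2,4) (1,1) (2,0)
  WR@(3,0): attacks (3,1) (3,2) (3,3) (3,4) (4,0) (2,0) (1,0) (0,0)
Union (17 distinct): (0,0) (0,1) (0,3) (0,4) (1,0) (1,1) (1,2) (1,3) (2,0) (2,2) (2,4) (3,1) (3,2) (3,3) (3,4) (4,0) (4,2)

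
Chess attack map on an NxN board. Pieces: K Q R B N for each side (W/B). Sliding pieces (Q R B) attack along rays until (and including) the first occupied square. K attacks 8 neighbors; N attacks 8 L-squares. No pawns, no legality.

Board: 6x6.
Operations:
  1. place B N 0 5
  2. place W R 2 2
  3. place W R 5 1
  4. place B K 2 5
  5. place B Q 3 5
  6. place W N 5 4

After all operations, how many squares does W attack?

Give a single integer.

Op 1: place BN@(0,5)
Op 2: place WR@(2,2)
Op 3: place WR@(5,1)
Op 4: place BK@(2,5)
Op 5: place BQ@(3,5)
Op 6: place WN@(5,4)
Per-piece attacks for W:
  WR@(2,2): attacks (2,3) (2,4) (2,5) (2,1) (2,0) (3,2) (4,2) (5,2) (1,2) (0,2) [ray(0,1) blocked at (2,5)]
  WR@(5,1): attacks (5,2) (5,3) (5,4) (5,0) (4,1) (3,1) (2,1) (1,1) (0,1) [ray(0,1) blocked at (5,4)]
  WN@(5,4): attacks (3,5) (4,2) (3,3)
Union (19 distinct): (0,1) (0,2) (1,1) (1,2) (2,0) (2,1) (2,3) (2,4) (2,5) (3,1) (3,2) (3,3) (3,5) (4,1) (4,2) (5,0) (5,2) (5,3) (5,4)

Answer: 19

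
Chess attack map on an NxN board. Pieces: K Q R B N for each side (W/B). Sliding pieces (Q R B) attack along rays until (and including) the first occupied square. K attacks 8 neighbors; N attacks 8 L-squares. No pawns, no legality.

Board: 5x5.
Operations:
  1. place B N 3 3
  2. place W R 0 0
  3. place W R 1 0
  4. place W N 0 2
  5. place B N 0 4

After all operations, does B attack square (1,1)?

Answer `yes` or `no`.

Op 1: place BN@(3,3)
Op 2: place WR@(0,0)
Op 3: place WR@(1,0)
Op 4: place WN@(0,2)
Op 5: place BN@(0,4)
Per-piece attacks for B:
  BN@(0,4): attacks (1,2) (2,3)
  BN@(3,3): attacks (1,4) (4,1) (2,1) (1,2)
B attacks (1,1): no

Answer: no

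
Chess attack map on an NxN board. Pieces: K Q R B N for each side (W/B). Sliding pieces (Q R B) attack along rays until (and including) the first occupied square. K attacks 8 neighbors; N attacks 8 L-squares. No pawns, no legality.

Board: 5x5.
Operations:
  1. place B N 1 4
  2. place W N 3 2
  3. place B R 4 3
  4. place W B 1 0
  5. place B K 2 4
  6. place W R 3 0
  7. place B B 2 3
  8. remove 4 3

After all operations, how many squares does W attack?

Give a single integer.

Op 1: place BN@(1,4)
Op 2: place WN@(3,2)
Op 3: place BR@(4,3)
Op 4: place WB@(1,0)
Op 5: place BK@(2,4)
Op 6: place WR@(3,0)
Op 7: place BB@(2,3)
Op 8: remove (4,3)
Per-piece attacks for W:
  WB@(1,0): attacks (2,1) (3,2) (0,1) [ray(1,1) blocked at (3,2)]
  WR@(3,0): attacks (3,1) (3,2) (4,0) (2,0) (1,0) [ray(0,1) blocked at (3,2); ray(-1,0) blocked at (1,0)]
  WN@(3,2): attacks (4,4) (2,4) (1,3) (4,0) (2,0) (1,1)
Union (11 distinct): (0,1) (1,0) (1,1) (1,3) (2,0) (2,1) (2,4) (3,1) (3,2) (4,0) (4,4)

Answer: 11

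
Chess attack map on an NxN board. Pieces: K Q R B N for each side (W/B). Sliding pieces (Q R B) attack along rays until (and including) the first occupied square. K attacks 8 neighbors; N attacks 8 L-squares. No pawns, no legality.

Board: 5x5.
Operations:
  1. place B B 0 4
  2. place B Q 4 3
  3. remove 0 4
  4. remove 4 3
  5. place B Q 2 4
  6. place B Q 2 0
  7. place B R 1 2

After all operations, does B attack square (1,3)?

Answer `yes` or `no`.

Op 1: place BB@(0,4)
Op 2: place BQ@(4,3)
Op 3: remove (0,4)
Op 4: remove (4,3)
Op 5: place BQ@(2,4)
Op 6: place BQ@(2,0)
Op 7: place BR@(1,2)
Per-piece attacks for B:
  BR@(1,2): attacks (1,3) (1,4) (1,1) (1,0) (2,2) (3,2) (4,2) (0,2)
  BQ@(2,0): attacks (2,1) (2,2) (2,3) (2,4) (3,0) (4,0) (1,0) (0,0) (3,1) (4,2) (1,1) (0,2) [ray(0,1) blocked at (2,4)]
  BQ@(2,4): attacks (2,3) (2,2) (2,1) (2,0) (3,4) (4,4) (1,4) (0,4) (3,3) (4,2) (1,3) (0,2) [ray(0,-1) blocked at (2,0)]
B attacks (1,3): yes

Answer: yes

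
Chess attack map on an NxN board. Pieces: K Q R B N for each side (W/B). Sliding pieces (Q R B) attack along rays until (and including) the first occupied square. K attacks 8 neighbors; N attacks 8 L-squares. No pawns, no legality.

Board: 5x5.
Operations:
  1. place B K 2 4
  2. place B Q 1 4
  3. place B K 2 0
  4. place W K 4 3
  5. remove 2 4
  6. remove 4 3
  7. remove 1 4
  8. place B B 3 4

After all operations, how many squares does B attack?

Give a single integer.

Answer: 9

Derivation:
Op 1: place BK@(2,4)
Op 2: place BQ@(1,4)
Op 3: place BK@(2,0)
Op 4: place WK@(4,3)
Op 5: remove (2,4)
Op 6: remove (4,3)
Op 7: remove (1,4)
Op 8: place BB@(3,4)
Per-piece attacks for B:
  BK@(2,0): attacks (2,1) (3,0) (1,0) (3,1) (1,1)
  BB@(3,4): attacks (4,3) (2,3) (1,2) (0,1)
Union (9 distinct): (0,1) (1,0) (1,1) (1,2) (2,1) (2,3) (3,0) (3,1) (4,3)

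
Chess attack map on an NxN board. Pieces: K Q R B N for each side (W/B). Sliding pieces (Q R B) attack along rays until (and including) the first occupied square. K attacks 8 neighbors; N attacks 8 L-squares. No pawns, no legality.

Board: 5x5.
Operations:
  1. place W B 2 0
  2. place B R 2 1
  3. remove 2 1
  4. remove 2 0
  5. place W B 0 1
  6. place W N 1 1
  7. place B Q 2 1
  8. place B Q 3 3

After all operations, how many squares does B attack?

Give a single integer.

Answer: 17

Derivation:
Op 1: place WB@(2,0)
Op 2: place BR@(2,1)
Op 3: remove (2,1)
Op 4: remove (2,0)
Op 5: place WB@(0,1)
Op 6: place WN@(1,1)
Op 7: place BQ@(2,1)
Op 8: place BQ@(3,3)
Per-piece attacks for B:
  BQ@(2,1): attacks (2,2) (2,3) (2,4) (2,0) (3,1) (4,1) (1,1) (3,2) (4,3) (3,0) (1,2) (0,3) (1,0) [ray(-1,0) blocked at (1,1)]
  BQ@(3,3): attacks (3,4) (3,2) (3,1) (3,0) (4,3) (2,3) (1,3) (0,3) (4,4) (4,2) (2,4) (2,2) (1,1) [ray(-1,-1) blocked at (1,1)]
Union (17 distinct): (0,3) (1,0) (1,1) (1,2) (1,3) (2,0) (2,2) (2,3) (2,4) (3,0) (3,1) (3,2) (3,4) (4,1) (4,2) (4,3) (4,4)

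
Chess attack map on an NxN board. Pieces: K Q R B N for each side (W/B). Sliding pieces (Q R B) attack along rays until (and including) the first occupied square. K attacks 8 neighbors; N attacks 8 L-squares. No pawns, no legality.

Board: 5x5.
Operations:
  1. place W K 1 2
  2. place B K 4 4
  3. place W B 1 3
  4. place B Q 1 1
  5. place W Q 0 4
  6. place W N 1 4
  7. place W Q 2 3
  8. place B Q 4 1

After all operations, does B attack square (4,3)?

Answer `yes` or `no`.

Op 1: place WK@(1,2)
Op 2: place BK@(4,4)
Op 3: place WB@(1,3)
Op 4: place BQ@(1,1)
Op 5: place WQ@(0,4)
Op 6: place WN@(1,4)
Op 7: place WQ@(2,3)
Op 8: place BQ@(4,1)
Per-piece attacks for B:
  BQ@(1,1): attacks (1,2) (1,0) (2,1) (3,1) (4,1) (0,1) (2,2) (3,3) (4,4) (2,0) (0,2) (0,0) [ray(0,1) blocked at (1,2); ray(1,0) blocked at (4,1); ray(1,1) blocked at (4,4)]
  BQ@(4,1): attacks (4,2) (4,3) (4,4) (4,0) (3,1) (2,1) (1,1) (3,2) (2,3) (3,0) [ray(0,1) blocked at (4,4); ray(-1,0) blocked at (1,1); ray(-1,1) blocked at (2,3)]
  BK@(4,4): attacks (4,3) (3,4) (3,3)
B attacks (4,3): yes

Answer: yes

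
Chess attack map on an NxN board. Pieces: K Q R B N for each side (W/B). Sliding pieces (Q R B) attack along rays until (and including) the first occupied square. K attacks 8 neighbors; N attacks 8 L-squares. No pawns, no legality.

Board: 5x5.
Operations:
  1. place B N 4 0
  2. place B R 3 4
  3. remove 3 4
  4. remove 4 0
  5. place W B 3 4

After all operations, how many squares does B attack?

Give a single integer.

Answer: 0

Derivation:
Op 1: place BN@(4,0)
Op 2: place BR@(3,4)
Op 3: remove (3,4)
Op 4: remove (4,0)
Op 5: place WB@(3,4)
Per-piece attacks for B:
Union (0 distinct): (none)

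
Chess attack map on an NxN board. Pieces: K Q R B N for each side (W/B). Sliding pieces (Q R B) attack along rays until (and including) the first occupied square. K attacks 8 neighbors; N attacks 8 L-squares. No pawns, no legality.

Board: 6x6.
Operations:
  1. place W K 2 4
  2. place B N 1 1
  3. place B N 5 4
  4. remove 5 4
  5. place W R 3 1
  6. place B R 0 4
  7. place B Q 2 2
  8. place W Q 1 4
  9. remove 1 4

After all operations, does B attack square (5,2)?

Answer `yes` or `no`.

Op 1: place WK@(2,4)
Op 2: place BN@(1,1)
Op 3: place BN@(5,4)
Op 4: remove (5,4)
Op 5: place WR@(3,1)
Op 6: place BR@(0,4)
Op 7: place BQ@(2,2)
Op 8: place WQ@(1,4)
Op 9: remove (1,4)
Per-piece attacks for B:
  BR@(0,4): attacks (0,5) (0,3) (0,2) (0,1) (0,0) (1,4) (2,4) [ray(1,0) blocked at (2,4)]
  BN@(1,1): attacks (2,3) (3,2) (0,3) (3,0)
  BQ@(2,2): attacks (2,3) (2,4) (2,1) (2,0) (3,2) (4,2) (5,2) (1,2) (0,2) (3,3) (4,4) (5,5) (3,1) (1,3) (0,4) (1,1) [ray(0,1) blocked at (2,4); ray(1,-1) blocked at (3,1); ray(-1,1) blocked at (0,4); ray(-1,-1) blocked at (1,1)]
B attacks (5,2): yes

Answer: yes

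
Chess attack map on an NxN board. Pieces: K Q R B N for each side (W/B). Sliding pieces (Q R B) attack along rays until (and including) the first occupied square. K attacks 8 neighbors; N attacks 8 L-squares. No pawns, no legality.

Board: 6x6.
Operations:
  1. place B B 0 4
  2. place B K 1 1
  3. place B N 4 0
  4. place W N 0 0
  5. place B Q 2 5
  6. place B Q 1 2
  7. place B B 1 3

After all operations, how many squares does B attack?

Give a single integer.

Answer: 28

Derivation:
Op 1: place BB@(0,4)
Op 2: place BK@(1,1)
Op 3: place BN@(4,0)
Op 4: place WN@(0,0)
Op 5: place BQ@(2,5)
Op 6: place BQ@(1,2)
Op 7: place BB@(1,3)
Per-piece attacks for B:
  BB@(0,4): attacks (1,5) (1,3) [ray(1,-1) blocked at (1,3)]
  BK@(1,1): attacks (1,2) (1,0) (2,1) (0,1) (2,2) (2,0) (0,2) (0,0)
  BQ@(1,2): attacks (1,3) (1,1) (2,2) (3,2) (4,2) (5,2) (0,2) (2,3) (3,4) (4,5) (2,1) (3,0) (0,3) (0,1) [ray(0,1) blocked at (1,3); ray(0,-1) blocked at (1,1)]
  BB@(1,3): attacks (2,4) (3,5) (2,2) (3,1) (4,0) (0,4) (0,2) [ray(1,-1) blocked at (4,0); ray(-1,1) blocked at (0,4)]
  BQ@(2,5): attacks (2,4) (2,3) (2,2) (2,1) (2,0) (3,5) (4,5) (5,5) (1,5) (0,5) (3,4) (4,3) (5,2) (1,4) (0,3)
  BN@(4,0): attacks (5,2) (3,2) (2,1)
Union (28 distinct): (0,0) (0,1) (0,2) (0,3) (0,4) (0,5) (1,0) (1,1) (1,2) (1,3) (1,4) (1,5) (2,0) (2,1) (2,2) (2,3) (2,4) (3,0) (3,1) (3,2) (3,4) (3,5) (4,0) (4,2) (4,3) (4,5) (5,2) (5,5)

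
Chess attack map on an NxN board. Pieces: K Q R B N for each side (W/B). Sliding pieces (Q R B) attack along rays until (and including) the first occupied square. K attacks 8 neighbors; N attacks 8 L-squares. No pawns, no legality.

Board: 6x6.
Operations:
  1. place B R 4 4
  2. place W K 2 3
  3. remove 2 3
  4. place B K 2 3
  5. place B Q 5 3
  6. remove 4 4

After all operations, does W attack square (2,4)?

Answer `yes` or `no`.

Answer: no

Derivation:
Op 1: place BR@(4,4)
Op 2: place WK@(2,3)
Op 3: remove (2,3)
Op 4: place BK@(2,3)
Op 5: place BQ@(5,3)
Op 6: remove (4,4)
Per-piece attacks for W:
W attacks (2,4): no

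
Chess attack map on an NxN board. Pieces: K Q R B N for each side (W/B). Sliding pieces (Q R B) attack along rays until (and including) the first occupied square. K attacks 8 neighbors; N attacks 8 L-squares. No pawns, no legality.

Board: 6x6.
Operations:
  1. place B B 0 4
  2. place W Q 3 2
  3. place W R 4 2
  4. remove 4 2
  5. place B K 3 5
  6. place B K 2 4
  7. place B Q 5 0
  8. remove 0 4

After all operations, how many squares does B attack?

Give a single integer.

Op 1: place BB@(0,4)
Op 2: place WQ@(3,2)
Op 3: place WR@(4,2)
Op 4: remove (4,2)
Op 5: place BK@(3,5)
Op 6: place BK@(2,4)
Op 7: place BQ@(5,0)
Op 8: remove (0,4)
Per-piece attacks for B:
  BK@(2,4): attacks (2,5) (2,3) (3,4) (1,4) (3,5) (3,3) (1,5) (1,3)
  BK@(3,5): attacks (3,4) (4,5) (2,5) (4,4) (2,4)
  BQ@(5,0): attacks (5,1) (5,2) (5,3) (5,4) (5,5) (4,0) (3,0) (2,0) (1,0) (0,0) (4,1) (3,2) [ray(-1,1) blocked at (3,2)]
Union (23 distinct): (0,0) (1,0) (1,3) (1,4) (1,5) (2,0) (2,3) (2,4) (2,5) (3,0) (3,2) (3,3) (3,4) (3,5) (4,0) (4,1) (4,4) (4,5) (5,1) (5,2) (5,3) (5,4) (5,5)

Answer: 23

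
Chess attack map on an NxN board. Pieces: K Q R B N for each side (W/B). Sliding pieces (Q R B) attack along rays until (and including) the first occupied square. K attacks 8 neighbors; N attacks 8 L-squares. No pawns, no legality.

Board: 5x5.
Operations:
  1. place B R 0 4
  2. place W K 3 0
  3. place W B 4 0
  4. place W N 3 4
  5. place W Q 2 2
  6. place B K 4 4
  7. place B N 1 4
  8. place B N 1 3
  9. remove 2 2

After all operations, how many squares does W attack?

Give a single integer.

Answer: 8

Derivation:
Op 1: place BR@(0,4)
Op 2: place WK@(3,0)
Op 3: place WB@(4,0)
Op 4: place WN@(3,4)
Op 5: place WQ@(2,2)
Op 6: place BK@(4,4)
Op 7: place BN@(1,4)
Op 8: place BN@(1,3)
Op 9: remove (2,2)
Per-piece attacks for W:
  WK@(3,0): attacks (3,1) (4,0) (2,0) (4,1) (2,1)
  WN@(3,4): attacks (4,2) (2,2) (1,3)
  WB@(4,0): attacks (3,1) (2,2) (1,3) [ray(-1,1) blocked at (1,3)]
Union (8 distinct): (1,3) (2,0) (2,1) (2,2) (3,1) (4,0) (4,1) (4,2)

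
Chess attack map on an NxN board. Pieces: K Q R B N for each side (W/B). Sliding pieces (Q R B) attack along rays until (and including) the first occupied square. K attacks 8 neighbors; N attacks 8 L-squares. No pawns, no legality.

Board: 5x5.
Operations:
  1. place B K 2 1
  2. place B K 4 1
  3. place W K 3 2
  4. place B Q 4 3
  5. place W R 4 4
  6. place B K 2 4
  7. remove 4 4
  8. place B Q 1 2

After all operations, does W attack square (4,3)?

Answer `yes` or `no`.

Answer: yes

Derivation:
Op 1: place BK@(2,1)
Op 2: place BK@(4,1)
Op 3: place WK@(3,2)
Op 4: place BQ@(4,3)
Op 5: place WR@(4,4)
Op 6: place BK@(2,4)
Op 7: remove (4,4)
Op 8: place BQ@(1,2)
Per-piece attacks for W:
  WK@(3,2): attacks (3,3) (3,1) (4,2) (2,2) (4,3) (4,1) (2,3) (2,1)
W attacks (4,3): yes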